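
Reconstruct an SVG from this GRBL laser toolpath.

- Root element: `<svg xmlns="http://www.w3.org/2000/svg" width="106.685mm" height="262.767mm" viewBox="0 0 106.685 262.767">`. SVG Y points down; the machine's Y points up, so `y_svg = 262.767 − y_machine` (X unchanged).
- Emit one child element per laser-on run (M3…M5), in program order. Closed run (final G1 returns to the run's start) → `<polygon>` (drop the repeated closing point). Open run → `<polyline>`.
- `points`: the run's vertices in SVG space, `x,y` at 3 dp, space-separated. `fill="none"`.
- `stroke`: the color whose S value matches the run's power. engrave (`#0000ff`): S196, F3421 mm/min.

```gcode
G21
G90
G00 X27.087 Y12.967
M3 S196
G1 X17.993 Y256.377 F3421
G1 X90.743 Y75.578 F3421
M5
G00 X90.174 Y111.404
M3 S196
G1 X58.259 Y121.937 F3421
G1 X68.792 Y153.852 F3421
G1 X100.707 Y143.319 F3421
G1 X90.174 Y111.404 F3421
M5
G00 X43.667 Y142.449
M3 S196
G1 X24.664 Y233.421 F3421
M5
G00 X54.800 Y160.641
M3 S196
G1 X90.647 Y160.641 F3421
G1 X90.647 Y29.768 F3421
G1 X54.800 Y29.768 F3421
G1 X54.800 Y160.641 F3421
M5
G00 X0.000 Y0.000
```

Each laser-on run becomes one SVG element. Flip Y back into SVG space with y_svg = 262.767 − y_machine. Every run uses S196, so all elements get stroke `#0000ff` (engrave).

Run 1: The run is open, so emit a `<polyline>` with points (Y-flipped): 27.087,249.800 17.993,6.390 90.743,187.189.

Run 2: The run returns to its start, so emit a `<polygon>` with points (Y-flipped): 90.174,151.363 58.259,140.830 68.792,108.915 100.707,119.448.

Run 3: The run is open, so emit a `<polyline>` with points (Y-flipped): 43.667,120.318 24.664,29.346.

Run 4: The run returns to its start, so emit a `<polygon>` with points (Y-flipped): 54.800,102.126 90.647,102.126 90.647,232.999 54.800,232.999.

<svg xmlns="http://www.w3.org/2000/svg" width="106.685mm" height="262.767mm" viewBox="0 0 106.685 262.767">
  <polyline points="27.087,249.800 17.993,6.390 90.743,187.189" fill="none" stroke="#0000ff"/>
  <polygon points="90.174,151.363 58.259,140.830 68.792,108.915 100.707,119.448" fill="none" stroke="#0000ff"/>
  <polyline points="43.667,120.318 24.664,29.346" fill="none" stroke="#0000ff"/>
  <polygon points="54.800,102.126 90.647,102.126 90.647,232.999 54.800,232.999" fill="none" stroke="#0000ff"/>
</svg>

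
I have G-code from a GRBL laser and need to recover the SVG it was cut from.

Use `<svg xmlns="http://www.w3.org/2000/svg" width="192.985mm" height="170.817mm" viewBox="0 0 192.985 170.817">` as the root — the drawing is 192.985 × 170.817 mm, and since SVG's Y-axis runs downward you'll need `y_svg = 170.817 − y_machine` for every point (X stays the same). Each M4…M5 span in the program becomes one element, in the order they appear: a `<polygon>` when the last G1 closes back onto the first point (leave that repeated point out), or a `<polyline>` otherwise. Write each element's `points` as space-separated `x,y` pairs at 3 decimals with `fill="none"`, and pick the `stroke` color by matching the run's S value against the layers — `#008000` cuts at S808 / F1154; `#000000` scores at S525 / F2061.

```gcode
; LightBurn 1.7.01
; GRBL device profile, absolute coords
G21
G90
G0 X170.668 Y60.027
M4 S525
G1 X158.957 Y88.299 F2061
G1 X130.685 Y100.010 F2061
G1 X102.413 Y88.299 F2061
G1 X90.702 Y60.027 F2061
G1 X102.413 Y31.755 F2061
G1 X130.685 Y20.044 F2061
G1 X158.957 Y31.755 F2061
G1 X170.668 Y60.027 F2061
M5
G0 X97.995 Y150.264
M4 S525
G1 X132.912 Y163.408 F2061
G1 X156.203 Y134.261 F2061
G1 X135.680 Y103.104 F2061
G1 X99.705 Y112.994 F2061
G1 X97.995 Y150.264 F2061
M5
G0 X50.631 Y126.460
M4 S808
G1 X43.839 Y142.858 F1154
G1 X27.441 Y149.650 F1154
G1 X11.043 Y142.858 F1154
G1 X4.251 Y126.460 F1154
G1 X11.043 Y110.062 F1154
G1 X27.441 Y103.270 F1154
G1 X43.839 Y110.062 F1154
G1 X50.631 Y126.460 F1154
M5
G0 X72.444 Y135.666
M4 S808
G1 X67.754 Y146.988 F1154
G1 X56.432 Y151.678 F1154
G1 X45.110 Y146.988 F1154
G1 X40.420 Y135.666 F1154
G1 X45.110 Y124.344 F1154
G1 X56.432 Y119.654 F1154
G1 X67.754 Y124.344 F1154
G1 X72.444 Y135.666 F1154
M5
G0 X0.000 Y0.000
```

Each laser-on run becomes one SVG element. Flip Y back into SVG space with y_svg = 170.817 − y_machine.

Run 1: power S525 maps to stroke `#000000` (score). The run returns to its start, so emit a `<polygon>` with points (Y-flipped): 170.668,110.790 158.957,82.518 130.685,70.807 102.413,82.518 90.702,110.790 102.413,139.062 130.685,150.773 158.957,139.062.

Run 2: power S525 maps to stroke `#000000` (score). The run returns to its start, so emit a `<polygon>` with points (Y-flipped): 97.995,20.553 132.912,7.409 156.203,36.556 135.680,67.713 99.705,57.823.

Run 3: the run's S808 means `#008000` (cut). The run returns to its start, so emit a `<polygon>` with points (Y-flipped): 50.631,44.357 43.839,27.959 27.441,21.167 11.043,27.959 4.251,44.357 11.043,60.755 27.441,67.547 43.839,60.755.

Run 4: power S808 maps to stroke `#008000` (cut). The run returns to its start, so emit a `<polygon>` with points (Y-flipped): 72.444,35.151 67.754,23.829 56.432,19.139 45.110,23.829 40.420,35.151 45.110,46.473 56.432,51.163 67.754,46.473.

<svg xmlns="http://www.w3.org/2000/svg" width="192.985mm" height="170.817mm" viewBox="0 0 192.985 170.817">
  <polygon points="170.668,110.790 158.957,82.518 130.685,70.807 102.413,82.518 90.702,110.790 102.413,139.062 130.685,150.773 158.957,139.062" fill="none" stroke="#000000"/>
  <polygon points="97.995,20.553 132.912,7.409 156.203,36.556 135.680,67.713 99.705,57.823" fill="none" stroke="#000000"/>
  <polygon points="50.631,44.357 43.839,27.959 27.441,21.167 11.043,27.959 4.251,44.357 11.043,60.755 27.441,67.547 43.839,60.755" fill="none" stroke="#008000"/>
  <polygon points="72.444,35.151 67.754,23.829 56.432,19.139 45.110,23.829 40.420,35.151 45.110,46.473 56.432,51.163 67.754,46.473" fill="none" stroke="#008000"/>
</svg>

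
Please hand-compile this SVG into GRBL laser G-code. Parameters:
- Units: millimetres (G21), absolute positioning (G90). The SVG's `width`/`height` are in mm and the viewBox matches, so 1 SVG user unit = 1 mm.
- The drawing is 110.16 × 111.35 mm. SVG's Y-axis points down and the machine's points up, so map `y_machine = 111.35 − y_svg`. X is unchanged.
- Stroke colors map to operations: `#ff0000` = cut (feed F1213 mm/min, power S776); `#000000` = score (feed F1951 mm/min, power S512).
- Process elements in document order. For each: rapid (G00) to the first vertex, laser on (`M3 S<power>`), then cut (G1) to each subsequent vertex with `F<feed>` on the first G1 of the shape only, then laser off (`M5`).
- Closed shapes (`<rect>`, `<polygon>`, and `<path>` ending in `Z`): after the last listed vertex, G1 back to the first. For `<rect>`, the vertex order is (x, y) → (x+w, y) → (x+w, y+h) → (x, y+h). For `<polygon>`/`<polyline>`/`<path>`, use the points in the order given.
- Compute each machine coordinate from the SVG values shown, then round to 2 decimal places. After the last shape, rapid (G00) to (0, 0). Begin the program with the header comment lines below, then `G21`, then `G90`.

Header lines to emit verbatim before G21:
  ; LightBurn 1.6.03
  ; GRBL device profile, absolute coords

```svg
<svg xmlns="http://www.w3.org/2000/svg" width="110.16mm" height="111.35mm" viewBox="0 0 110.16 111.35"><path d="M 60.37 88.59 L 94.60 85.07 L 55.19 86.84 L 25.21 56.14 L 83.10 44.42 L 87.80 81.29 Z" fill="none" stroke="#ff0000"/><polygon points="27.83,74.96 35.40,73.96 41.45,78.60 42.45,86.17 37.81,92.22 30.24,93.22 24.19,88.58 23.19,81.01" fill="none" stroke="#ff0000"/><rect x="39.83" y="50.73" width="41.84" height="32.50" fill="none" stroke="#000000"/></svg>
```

; LightBurn 1.6.03
; GRBL device profile, absolute coords
G21
G90
G00 X60.37 Y22.76
M3 S776
G1 X94.60 Y26.28 F1213
G1 X55.19 Y24.51
G1 X25.21 Y55.21
G1 X83.10 Y66.93
G1 X87.80 Y30.06
G1 X60.37 Y22.76
M5
G00 X27.83 Y36.39
M3 S776
G1 X35.40 Y37.39 F1213
G1 X41.45 Y32.75
G1 X42.45 Y25.18
G1 X37.81 Y19.13
G1 X30.24 Y18.13
G1 X24.19 Y22.77
G1 X23.19 Y30.34
G1 X27.83 Y36.39
M5
G00 X39.83 Y60.62
M3 S512
G1 X81.67 Y60.62 F1951
G1 X81.67 Y28.12
G1 X39.83 Y28.12
G1 X39.83 Y60.62
M5
G00 X0.00 Y0.00

1 u = 1 mm; y_m = 111.35 − y.

[1] `<path>` closed polygon, #ff0000→cut S776 F1213: (60.37,22.76) → (94.60,26.28) → (55.19,24.51) → (25.21,55.21) → (83.10,66.93) → (87.80,30.06) → (60.37,22.76) (closed)

[2] `<polygon>` regular polygon, #ff0000→cut S776 F1213: (27.83,36.39) → (35.40,37.39) → (41.45,32.75) → (42.45,25.18) → (37.81,19.13) → (30.24,18.13) → (24.19,22.77) → (23.19,30.34) → (27.83,36.39) (closed)

[3] `<rect>` rectangle, #000000→score S512 F1951: (39.83,60.62) → (81.67,60.62) → (81.67,28.12) → (39.83,28.12) → (39.83,60.62) (closed)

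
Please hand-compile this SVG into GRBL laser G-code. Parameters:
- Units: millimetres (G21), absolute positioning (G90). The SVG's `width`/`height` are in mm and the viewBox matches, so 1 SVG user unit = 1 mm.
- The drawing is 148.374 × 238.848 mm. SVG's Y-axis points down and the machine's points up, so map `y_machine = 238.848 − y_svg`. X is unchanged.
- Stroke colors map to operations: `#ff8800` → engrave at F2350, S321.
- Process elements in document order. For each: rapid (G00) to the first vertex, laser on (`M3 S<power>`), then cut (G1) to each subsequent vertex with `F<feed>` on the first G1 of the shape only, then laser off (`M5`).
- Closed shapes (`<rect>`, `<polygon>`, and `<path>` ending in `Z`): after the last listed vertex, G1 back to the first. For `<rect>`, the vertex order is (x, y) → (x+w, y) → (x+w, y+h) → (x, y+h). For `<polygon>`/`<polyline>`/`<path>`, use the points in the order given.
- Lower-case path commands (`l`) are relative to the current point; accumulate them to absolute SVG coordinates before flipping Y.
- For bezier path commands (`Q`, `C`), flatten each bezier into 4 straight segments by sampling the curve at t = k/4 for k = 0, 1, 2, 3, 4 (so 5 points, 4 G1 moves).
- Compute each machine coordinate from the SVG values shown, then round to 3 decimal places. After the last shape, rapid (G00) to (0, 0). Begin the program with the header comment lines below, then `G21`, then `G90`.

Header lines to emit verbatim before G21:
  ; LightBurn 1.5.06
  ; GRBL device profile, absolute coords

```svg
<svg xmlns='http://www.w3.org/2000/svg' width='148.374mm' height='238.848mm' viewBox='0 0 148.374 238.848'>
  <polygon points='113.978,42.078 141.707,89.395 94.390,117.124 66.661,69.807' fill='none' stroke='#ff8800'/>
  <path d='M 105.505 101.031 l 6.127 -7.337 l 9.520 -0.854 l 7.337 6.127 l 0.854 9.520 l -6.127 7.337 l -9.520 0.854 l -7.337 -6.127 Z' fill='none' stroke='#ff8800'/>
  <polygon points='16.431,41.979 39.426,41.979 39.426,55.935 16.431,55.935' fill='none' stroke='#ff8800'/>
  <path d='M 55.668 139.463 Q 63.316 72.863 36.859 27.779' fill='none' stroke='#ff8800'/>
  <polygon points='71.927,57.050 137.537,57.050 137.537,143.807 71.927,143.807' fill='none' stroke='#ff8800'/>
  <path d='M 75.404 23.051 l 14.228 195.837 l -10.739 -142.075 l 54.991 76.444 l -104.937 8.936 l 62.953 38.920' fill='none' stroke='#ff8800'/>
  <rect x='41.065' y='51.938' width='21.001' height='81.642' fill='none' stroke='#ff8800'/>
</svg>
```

; LightBurn 1.5.06
; GRBL device profile, absolute coords
G21
G90
G00 X113.978 Y196.770
M3 S321
G1 X141.707 Y149.453 F2350
G1 X94.390 Y121.724
G1 X66.661 Y169.041
G1 X113.978 Y196.770
M5
G00 X105.505 Y137.817
M3 S321
G1 X111.632 Y145.154 F2350
G1 X121.152 Y146.008
G1 X128.489 Y139.881
G1 X129.343 Y130.361
G1 X123.216 Y123.024
G1 X113.696 Y122.170
G1 X106.359 Y128.297
G1 X105.505 Y137.817
M5
G00 X16.431 Y196.869
M3 S321
G1 X39.426 Y196.869 F2350
G1 X39.426 Y182.913
G1 X16.431 Y182.913
G1 X16.431 Y196.869
M5
G00 X55.668 Y99.385
M3 S321
G1 X57.360 Y131.340 F2350
G1 X54.790 Y160.606
G1 X47.956 Y187.182
G1 X36.859 Y211.069
M5
G00 X71.927 Y181.798
M3 S321
G1 X137.537 Y181.798 F2350
G1 X137.537 Y95.041
G1 X71.927 Y95.041
G1 X71.927 Y181.798
M5
G00 X75.404 Y215.797
M3 S321
G1 X89.632 Y19.960 F2350
G1 X78.893 Y162.035
G1 X133.884 Y85.591
G1 X28.947 Y76.655
G1 X91.900 Y37.735
M5
G00 X41.065 Y186.910
M3 S321
G1 X62.066 Y186.910 F2350
G1 X62.066 Y105.268
G1 X41.065 Y105.268
G1 X41.065 Y186.910
M5
G00 X0.000 Y0.000

1 u = 1 mm; y_m = 238.848 − y.

[1] `<polygon>` regular polygon, #ff8800→engrave S321 F2350: (113.978,196.770) → (141.707,149.453) → (94.390,121.724) → (66.661,169.041) → (113.978,196.770) (closed)

[2] `<path>` regular polygon, #ff8800→engrave S321 F2350: (105.505,137.817) → (111.632,145.154) → (121.152,146.008) → (128.489,139.881) → (129.343,130.361) → (123.216,123.024) → (113.696,122.170) → (106.359,128.297) → (105.505,137.817) (closed)

[3] `<polygon>` rectangle, #ff8800→engrave S321 F2350: (16.431,196.869) → (39.426,196.869) → (39.426,182.913) → (16.431,182.913) → (16.431,196.869) (closed)

[4] `<path>` quadratic bezier, #ff8800→engrave S321 F2350: (55.668,99.385) → (57.360,131.340) → (54.790,160.606) → (47.956,187.182) → (36.859,211.069)

[5] `<polygon>` rectangle, #ff8800→engrave S321 F2350: (71.927,181.798) → (137.537,181.798) → (137.537,95.041) → (71.927,95.041) → (71.927,181.798) (closed)

[6] `<path>` open polyline, #ff8800→engrave S321 F2350: (75.404,215.797) → (89.632,19.960) → (78.893,162.035) → (133.884,85.591) → (28.947,76.655) → (91.900,37.735)

[7] `<rect>` rectangle, #ff8800→engrave S321 F2350: (41.065,186.910) → (62.066,186.910) → (62.066,105.268) → (41.065,105.268) → (41.065,186.910) (closed)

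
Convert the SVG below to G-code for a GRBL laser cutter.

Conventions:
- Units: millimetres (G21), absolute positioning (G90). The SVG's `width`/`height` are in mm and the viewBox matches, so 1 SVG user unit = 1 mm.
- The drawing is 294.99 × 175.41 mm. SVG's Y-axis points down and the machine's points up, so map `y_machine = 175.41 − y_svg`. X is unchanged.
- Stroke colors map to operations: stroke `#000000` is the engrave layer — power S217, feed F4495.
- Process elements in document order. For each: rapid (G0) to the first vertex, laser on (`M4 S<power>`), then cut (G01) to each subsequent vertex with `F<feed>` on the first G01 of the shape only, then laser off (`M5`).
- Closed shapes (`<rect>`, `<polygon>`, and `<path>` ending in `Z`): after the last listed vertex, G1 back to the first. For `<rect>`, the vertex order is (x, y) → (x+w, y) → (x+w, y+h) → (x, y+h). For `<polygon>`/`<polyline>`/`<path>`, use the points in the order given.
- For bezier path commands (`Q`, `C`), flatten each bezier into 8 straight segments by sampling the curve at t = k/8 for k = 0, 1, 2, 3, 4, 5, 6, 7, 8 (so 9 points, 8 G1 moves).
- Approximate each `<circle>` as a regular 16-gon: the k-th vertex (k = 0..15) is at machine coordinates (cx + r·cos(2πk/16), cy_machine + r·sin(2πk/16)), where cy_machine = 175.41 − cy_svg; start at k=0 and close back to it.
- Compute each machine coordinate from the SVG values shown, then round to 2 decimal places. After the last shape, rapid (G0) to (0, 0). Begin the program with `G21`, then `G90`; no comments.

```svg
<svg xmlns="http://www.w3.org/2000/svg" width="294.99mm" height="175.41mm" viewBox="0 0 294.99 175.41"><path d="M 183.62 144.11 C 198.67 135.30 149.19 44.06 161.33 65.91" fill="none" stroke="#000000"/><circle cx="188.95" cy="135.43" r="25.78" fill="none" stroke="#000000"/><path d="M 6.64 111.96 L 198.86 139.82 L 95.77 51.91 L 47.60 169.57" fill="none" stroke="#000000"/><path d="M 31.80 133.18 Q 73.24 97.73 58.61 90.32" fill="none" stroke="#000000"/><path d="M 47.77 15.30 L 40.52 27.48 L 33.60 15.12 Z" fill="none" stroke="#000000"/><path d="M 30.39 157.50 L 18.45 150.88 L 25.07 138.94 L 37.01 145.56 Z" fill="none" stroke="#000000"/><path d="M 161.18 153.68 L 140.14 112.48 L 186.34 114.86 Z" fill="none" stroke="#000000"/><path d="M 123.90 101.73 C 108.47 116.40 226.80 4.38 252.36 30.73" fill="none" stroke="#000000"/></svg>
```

1 u = 1 mm; y_m = 175.41 − y.

[1] `<path>` cubic bezier, #000000→engrave S217 F4495: (183.62,31.30) → (186.49,38.09) → (184.78,50.31) → (179.98,65.68) → (173.57,81.90) → (167.02,96.68) → (161.81,107.74) → (159.42,112.77) → (161.33,109.50)

[2] `<circle>` circle, #000000→engrave S217 F4495: (214.73,39.98) → (212.77,49.85) → (207.18,58.21) → (198.82,63.80) → (188.95,65.76) → (179.08,63.80) → (170.72,58.21) → (165.13,49.85) → (163.17,39.98) → (165.13,30.11) → (170.72,21.75) → (179.08,16.16) → (188.95,14.20) → (198.82,16.16) → (207.18,21.75) → (212.77,30.11) → (214.73,39.98) (closed)

[3] `<path>` open polyline, #000000→engrave S217 F4495: (6.64,63.45) → (198.86,35.59) → (95.77,123.50) → (47.60,5.84)

[4] `<path>` quadratic bezier, #000000→engrave S217 F4495: (31.80,42.23) → (41.28,50.65) → (49.02,58.20) → (55.00,64.87) → (59.22,70.67) → (61.70,75.59) → (62.42,79.63) → (61.39,82.80) → (58.61,85.09)

[5] `<path>` regular polygon, #000000→engrave S217 F4495: (47.77,160.11) → (40.52,147.93) → (33.60,160.29) → (47.77,160.11) (closed)

[6] `<path>` regular polygon, #000000→engrave S217 F4495: (30.39,17.91) → (18.45,24.53) → (25.07,36.47) → (37.01,29.85) → (30.39,17.91) (closed)

[7] `<path>` regular polygon, #000000→engrave S217 F4495: (161.18,21.73) → (140.14,62.93) → (186.34,60.55) → (161.18,21.73) (closed)

[8] `<path>` cubic bezier, #000000→engrave S217 F4495: (123.90,73.68) → (123.94,73.60) → (133.87,82.29) → (151.03,96.65) → (172.76,113.56) → (196.41,129.93) → (219.34,142.64) → (238.87,148.59) → (252.36,144.68)

G21
G90
G0 X183.62 Y31.30
M4 S217
G01 X186.49 Y38.09 F4495
G01 X184.78 Y50.31
G01 X179.98 Y65.68
G01 X173.57 Y81.90
G01 X167.02 Y96.68
G01 X161.81 Y107.74
G01 X159.42 Y112.77
G01 X161.33 Y109.50
M5
G0 X214.73 Y39.98
M4 S217
G01 X212.77 Y49.85 F4495
G01 X207.18 Y58.21
G01 X198.82 Y63.80
G01 X188.95 Y65.76
G01 X179.08 Y63.80
G01 X170.72 Y58.21
G01 X165.13 Y49.85
G01 X163.17 Y39.98
G01 X165.13 Y30.11
G01 X170.72 Y21.75
G01 X179.08 Y16.16
G01 X188.95 Y14.20
G01 X198.82 Y16.16
G01 X207.18 Y21.75
G01 X212.77 Y30.11
G01 X214.73 Y39.98
M5
G0 X6.64 Y63.45
M4 S217
G01 X198.86 Y35.59 F4495
G01 X95.77 Y123.50
G01 X47.60 Y5.84
M5
G0 X31.80 Y42.23
M4 S217
G01 X41.28 Y50.65 F4495
G01 X49.02 Y58.20
G01 X55.00 Y64.87
G01 X59.22 Y70.67
G01 X61.70 Y75.59
G01 X62.42 Y79.63
G01 X61.39 Y82.80
G01 X58.61 Y85.09
M5
G0 X47.77 Y160.11
M4 S217
G01 X40.52 Y147.93 F4495
G01 X33.60 Y160.29
G01 X47.77 Y160.11
M5
G0 X30.39 Y17.91
M4 S217
G01 X18.45 Y24.53 F4495
G01 X25.07 Y36.47
G01 X37.01 Y29.85
G01 X30.39 Y17.91
M5
G0 X161.18 Y21.73
M4 S217
G01 X140.14 Y62.93 F4495
G01 X186.34 Y60.55
G01 X161.18 Y21.73
M5
G0 X123.90 Y73.68
M4 S217
G01 X123.94 Y73.60 F4495
G01 X133.87 Y82.29
G01 X151.03 Y96.65
G01 X172.76 Y113.56
G01 X196.41 Y129.93
G01 X219.34 Y142.64
G01 X238.87 Y148.59
G01 X252.36 Y144.68
M5
G0 X0.00 Y0.00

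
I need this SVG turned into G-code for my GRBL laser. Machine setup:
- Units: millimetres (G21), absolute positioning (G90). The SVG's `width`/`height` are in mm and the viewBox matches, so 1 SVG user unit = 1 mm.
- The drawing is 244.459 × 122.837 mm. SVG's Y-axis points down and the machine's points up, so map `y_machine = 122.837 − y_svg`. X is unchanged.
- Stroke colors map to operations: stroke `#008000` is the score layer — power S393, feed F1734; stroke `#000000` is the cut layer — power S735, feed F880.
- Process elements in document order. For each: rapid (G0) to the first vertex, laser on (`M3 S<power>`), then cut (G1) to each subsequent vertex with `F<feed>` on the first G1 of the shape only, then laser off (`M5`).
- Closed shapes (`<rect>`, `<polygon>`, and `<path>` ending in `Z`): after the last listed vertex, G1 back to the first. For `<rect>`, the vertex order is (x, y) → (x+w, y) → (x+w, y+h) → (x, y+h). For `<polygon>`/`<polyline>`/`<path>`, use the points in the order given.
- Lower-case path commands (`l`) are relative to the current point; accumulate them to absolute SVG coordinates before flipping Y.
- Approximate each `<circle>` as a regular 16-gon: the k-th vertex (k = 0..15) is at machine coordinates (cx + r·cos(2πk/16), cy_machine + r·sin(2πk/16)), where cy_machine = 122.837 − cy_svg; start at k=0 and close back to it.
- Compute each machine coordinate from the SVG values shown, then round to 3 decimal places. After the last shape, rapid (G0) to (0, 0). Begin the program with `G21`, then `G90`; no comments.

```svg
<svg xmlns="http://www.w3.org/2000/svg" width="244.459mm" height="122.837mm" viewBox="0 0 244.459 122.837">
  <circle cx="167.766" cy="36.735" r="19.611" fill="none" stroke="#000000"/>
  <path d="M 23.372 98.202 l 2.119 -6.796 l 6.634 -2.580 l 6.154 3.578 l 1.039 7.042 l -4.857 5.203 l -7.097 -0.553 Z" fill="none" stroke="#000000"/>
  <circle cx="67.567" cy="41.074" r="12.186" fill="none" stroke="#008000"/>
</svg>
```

viewBox `0 0 244.459 122.837` with mm width/height → 1 unit = 1 mm. Flip: y_m = 122.837 − y_svg.

**Shape 1** — `<circle>` circle, stroke `#000000` → cut (S735, F880). Machine vertices: (187.377,86.102) → (185.884,93.607) → (181.633,99.969) → (175.271,104.220) → (167.766,105.713) → (160.261,104.220) → (153.899,99.969) → (149.648,93.607) → (148.155,86.102) → (149.648,78.597) → (153.899,72.235) → (160.261,67.984) → (167.766,66.491) → (175.271,67.984) → (181.633,72.235) → (185.884,78.597) → (187.377,86.102). Closed: final G1 returns to the first vertex.

**Shape 2** — `<path>` regular polygon, stroke `#000000` → cut (S735, F880). Machine vertices: (23.372,24.635) → (25.491,31.431) → (32.125,34.011) → (38.279,30.433) → (39.318,23.391) → (34.461,18.188) → (27.364,18.741) → (23.372,24.635). Closed: final G1 returns to the first vertex.

**Shape 3** — `<circle>` circle, stroke `#008000` → score (S393, F1734). Machine vertices: (79.753,81.763) → (78.825,86.426) → (76.184,90.380) → (72.230,93.021) → (67.567,93.949) → (62.904,93.021) → (58.950,90.380) → (56.309,86.426) → (55.381,81.763) → (56.309,77.100) → (58.950,73.146) → (62.904,70.505) → (67.567,69.577) → (72.230,70.505) → (76.184,73.146) → (78.825,77.100) → (79.753,81.763). Closed: final G1 returns to the first vertex.

G21
G90
G0 X187.377 Y86.102
M3 S735
G1 X185.884 Y93.607 F880
G1 X181.633 Y99.969
G1 X175.271 Y104.220
G1 X167.766 Y105.713
G1 X160.261 Y104.220
G1 X153.899 Y99.969
G1 X149.648 Y93.607
G1 X148.155 Y86.102
G1 X149.648 Y78.597
G1 X153.899 Y72.235
G1 X160.261 Y67.984
G1 X167.766 Y66.491
G1 X175.271 Y67.984
G1 X181.633 Y72.235
G1 X185.884 Y78.597
G1 X187.377 Y86.102
M5
G0 X23.372 Y24.635
M3 S735
G1 X25.491 Y31.431 F880
G1 X32.125 Y34.011
G1 X38.279 Y30.433
G1 X39.318 Y23.391
G1 X34.461 Y18.188
G1 X27.364 Y18.741
G1 X23.372 Y24.635
M5
G0 X79.753 Y81.763
M3 S393
G1 X78.825 Y86.426 F1734
G1 X76.184 Y90.380
G1 X72.230 Y93.021
G1 X67.567 Y93.949
G1 X62.904 Y93.021
G1 X58.950 Y90.380
G1 X56.309 Y86.426
G1 X55.381 Y81.763
G1 X56.309 Y77.100
G1 X58.950 Y73.146
G1 X62.904 Y70.505
G1 X67.567 Y69.577
G1 X72.230 Y70.505
G1 X76.184 Y73.146
G1 X78.825 Y77.100
G1 X79.753 Y81.763
M5
G0 X0.000 Y0.000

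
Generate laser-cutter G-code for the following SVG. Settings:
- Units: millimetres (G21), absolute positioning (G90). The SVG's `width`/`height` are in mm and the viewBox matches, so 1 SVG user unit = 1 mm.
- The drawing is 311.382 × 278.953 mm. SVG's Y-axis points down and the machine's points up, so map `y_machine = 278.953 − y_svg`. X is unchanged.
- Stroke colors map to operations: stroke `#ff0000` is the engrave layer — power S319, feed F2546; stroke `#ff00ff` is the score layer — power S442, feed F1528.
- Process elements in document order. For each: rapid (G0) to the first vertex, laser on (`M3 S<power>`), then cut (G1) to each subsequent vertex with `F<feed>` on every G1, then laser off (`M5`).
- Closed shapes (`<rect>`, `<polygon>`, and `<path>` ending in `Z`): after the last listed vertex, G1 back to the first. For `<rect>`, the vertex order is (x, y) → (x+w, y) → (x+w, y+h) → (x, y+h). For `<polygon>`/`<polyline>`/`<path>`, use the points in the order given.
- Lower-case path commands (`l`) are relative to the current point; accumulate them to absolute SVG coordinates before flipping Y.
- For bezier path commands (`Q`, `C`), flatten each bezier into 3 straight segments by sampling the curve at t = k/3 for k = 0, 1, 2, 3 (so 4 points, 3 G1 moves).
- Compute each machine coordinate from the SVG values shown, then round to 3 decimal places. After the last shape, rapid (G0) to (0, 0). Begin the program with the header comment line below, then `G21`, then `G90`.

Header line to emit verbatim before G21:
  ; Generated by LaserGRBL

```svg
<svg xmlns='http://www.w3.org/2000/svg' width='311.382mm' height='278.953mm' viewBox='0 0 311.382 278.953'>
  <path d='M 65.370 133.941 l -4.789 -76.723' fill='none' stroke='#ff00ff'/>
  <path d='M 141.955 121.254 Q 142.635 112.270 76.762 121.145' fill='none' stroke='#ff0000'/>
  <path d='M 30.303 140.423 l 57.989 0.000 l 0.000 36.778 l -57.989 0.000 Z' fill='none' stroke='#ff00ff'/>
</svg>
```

; Generated by LaserGRBL
G21
G90
G0 X65.370 Y145.012
M3 S442
G1 X60.581 Y221.735 F1528
M5
G0 X141.955 Y157.699
M3 S319
G1 X135.014 Y161.704 F2546
G1 X113.283 Y161.740 F2546
G1 X76.762 Y157.808 F2546
M5
G0 X30.303 Y138.530
M3 S442
G1 X88.292 Y138.530 F1528
G1 X88.292 Y101.752 F1528
G1 X30.303 Y101.752 F1528
G1 X30.303 Y138.530 F1528
M5
G0 X0.000 Y0.000

1 u = 1 mm; y_m = 278.953 − y.

[1] `<path>` line segment, #ff00ff→score S442 F1528: (65.370,145.012) → (60.581,221.735)

[2] `<path>` quadratic bezier, #ff0000→engrave S319 F2546: (141.955,157.699) → (135.014,161.704) → (113.283,161.740) → (76.762,157.808)

[3] `<path>` rectangle, #ff00ff→score S442 F1528: (30.303,138.530) → (88.292,138.530) → (88.292,101.752) → (30.303,101.752) → (30.303,138.530) (closed)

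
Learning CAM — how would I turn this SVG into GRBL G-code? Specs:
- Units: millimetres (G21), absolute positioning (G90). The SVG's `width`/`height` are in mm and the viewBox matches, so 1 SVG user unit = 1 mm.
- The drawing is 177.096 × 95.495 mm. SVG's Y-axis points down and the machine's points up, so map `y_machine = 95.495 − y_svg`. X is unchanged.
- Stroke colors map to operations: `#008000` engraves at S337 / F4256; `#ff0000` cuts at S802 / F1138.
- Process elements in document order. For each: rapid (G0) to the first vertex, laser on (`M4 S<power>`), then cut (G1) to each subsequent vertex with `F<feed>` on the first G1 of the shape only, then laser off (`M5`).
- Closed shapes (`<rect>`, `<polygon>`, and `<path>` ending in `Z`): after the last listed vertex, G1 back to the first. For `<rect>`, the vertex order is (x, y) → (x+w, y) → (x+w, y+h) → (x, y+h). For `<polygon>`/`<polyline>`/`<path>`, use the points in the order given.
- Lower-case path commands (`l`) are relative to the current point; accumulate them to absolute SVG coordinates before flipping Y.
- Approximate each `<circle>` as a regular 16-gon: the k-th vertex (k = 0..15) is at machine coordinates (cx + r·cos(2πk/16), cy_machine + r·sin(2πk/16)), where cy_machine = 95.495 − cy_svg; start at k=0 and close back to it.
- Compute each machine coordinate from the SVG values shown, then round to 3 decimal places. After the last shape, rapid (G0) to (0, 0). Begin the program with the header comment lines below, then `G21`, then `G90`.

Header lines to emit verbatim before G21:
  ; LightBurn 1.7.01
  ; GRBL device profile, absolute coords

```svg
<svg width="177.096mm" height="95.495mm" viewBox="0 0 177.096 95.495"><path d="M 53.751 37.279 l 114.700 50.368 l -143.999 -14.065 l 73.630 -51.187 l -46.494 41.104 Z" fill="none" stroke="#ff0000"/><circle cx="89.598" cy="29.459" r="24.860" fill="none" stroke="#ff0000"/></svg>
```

; LightBurn 1.7.01
; GRBL device profile, absolute coords
G21
G90
G0 X53.751 Y58.216
M4 S802
G1 X168.451 Y7.848 F1138
G1 X24.452 Y21.913
G1 X98.082 Y73.100
G1 X51.588 Y31.996
G1 X53.751 Y58.216
M5
G0 X114.458 Y66.036
M4 S802
G1 X112.566 Y75.550 F1138
G1 X107.177 Y83.615
G1 X99.112 Y89.004
G1 X89.598 Y90.896
G1 X80.084 Y89.004
G1 X72.019 Y83.615
G1 X66.630 Y75.550
G1 X64.738 Y66.036
G1 X66.630 Y56.522
G1 X72.019 Y48.457
G1 X80.084 Y43.068
G1 X89.598 Y41.176
G1 X99.112 Y43.068
G1 X107.177 Y48.457
G1 X112.566 Y56.522
G1 X114.458 Y66.036
M5
G0 X0.000 Y0.000

Since the viewBox matches the mm dimensions, user units are millimetres directly. The only transform is the Y-flip y_m = 95.495 − y_svg.

Shape 1 is a closed polygon drawn with `<path>`. Its stroke #ff0000 means cut at S802, F1138. After flipping Y the toolpath is (53.751,58.216) → (168.451,7.848) → (24.452,21.913) → (98.082,73.100) → (51.588,31.996) → (53.751,58.216), returning to the start.

Shape 2 is a circle drawn with `<circle>`. Its stroke #ff0000 means cut at S802, F1138. After flipping Y the toolpath is (114.458,66.036) → (112.566,75.550) → (107.177,83.615) → (99.112,89.004) → (89.598,90.896) → (80.084,89.004) → (72.019,83.615) → (66.630,75.550) → (64.738,66.036) → (66.630,56.522) → (72.019,48.457) → (80.084,43.068) → (89.598,41.176) → (99.112,43.068) → (107.177,48.457) → (112.566,56.522) → (114.458,66.036), returning to the start.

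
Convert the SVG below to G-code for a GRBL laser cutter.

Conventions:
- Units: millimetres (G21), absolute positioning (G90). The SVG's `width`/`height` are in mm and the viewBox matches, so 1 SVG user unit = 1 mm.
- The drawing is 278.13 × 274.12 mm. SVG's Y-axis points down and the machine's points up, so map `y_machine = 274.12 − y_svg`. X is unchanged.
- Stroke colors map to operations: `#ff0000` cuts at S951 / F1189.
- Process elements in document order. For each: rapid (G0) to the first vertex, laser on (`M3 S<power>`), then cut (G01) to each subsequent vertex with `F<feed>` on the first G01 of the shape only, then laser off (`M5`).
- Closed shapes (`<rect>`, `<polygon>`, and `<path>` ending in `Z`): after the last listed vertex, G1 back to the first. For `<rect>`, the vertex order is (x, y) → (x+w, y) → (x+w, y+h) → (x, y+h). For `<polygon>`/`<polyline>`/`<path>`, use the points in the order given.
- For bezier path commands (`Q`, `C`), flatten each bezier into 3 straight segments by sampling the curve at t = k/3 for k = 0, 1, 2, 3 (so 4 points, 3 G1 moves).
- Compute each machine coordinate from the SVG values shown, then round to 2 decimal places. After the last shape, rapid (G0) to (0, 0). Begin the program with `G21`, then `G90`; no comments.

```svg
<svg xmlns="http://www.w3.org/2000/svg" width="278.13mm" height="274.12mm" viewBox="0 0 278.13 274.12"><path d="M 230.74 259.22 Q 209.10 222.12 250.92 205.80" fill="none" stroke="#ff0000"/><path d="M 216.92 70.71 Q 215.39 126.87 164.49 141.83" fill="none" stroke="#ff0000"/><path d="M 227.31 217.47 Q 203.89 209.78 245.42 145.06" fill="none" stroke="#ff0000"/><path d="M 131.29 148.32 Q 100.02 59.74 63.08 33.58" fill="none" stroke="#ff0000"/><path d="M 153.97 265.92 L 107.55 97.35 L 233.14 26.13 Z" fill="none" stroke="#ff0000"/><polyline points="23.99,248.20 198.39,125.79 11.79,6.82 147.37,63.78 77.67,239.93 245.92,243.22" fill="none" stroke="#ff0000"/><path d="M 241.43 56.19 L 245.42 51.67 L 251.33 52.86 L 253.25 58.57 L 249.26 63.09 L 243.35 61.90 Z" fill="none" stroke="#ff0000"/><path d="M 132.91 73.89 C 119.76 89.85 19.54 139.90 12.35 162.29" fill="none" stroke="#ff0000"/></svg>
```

G21
G90
G0 X230.74 Y14.90
M3 S951
G01 X223.36 Y37.32 F1189
G01 X230.09 Y55.13
G01 X250.92 Y68.32
M5
G0 X216.92 Y203.41
M3 S951
G01 X210.41 Y170.55 F1189
G01 X192.94 Y146.84
G01 X164.49 Y132.29
M5
G0 X227.31 Y56.65
M3 S951
G01 X218.91 Y68.11 F1189
G01 X224.95 Y92.25
G01 X245.42 Y129.06
M5
G0 X131.29 Y125.80
M3 S951
G01 X109.81 Y177.92 F1189
G01 X87.08 Y216.16
G01 X63.08 Y240.54
M5
G0 X153.97 Y8.20
M3 S951
G01 X107.55 Y176.77 F1189
G01 X233.14 Y247.99
G01 X153.97 Y8.20
M5
G0 X23.99 Y25.92
M3 S951
G01 X198.39 Y148.33 F1189
G01 X11.79 Y267.30
G01 X147.37 Y210.34
G01 X77.67 Y34.19
G01 X245.92 Y30.90
M5
G0 X241.43 Y217.93
M3 S951
G01 X245.42 Y222.45 F1189
G01 X251.33 Y221.26
G01 X253.25 Y215.55
G01 X249.26 Y211.03
G01 X243.35 Y212.22
G01 X241.43 Y217.93
M5
G0 X132.91 Y200.23
M3 S951
G01 X97.41 Y175.19 F1189
G01 X43.88 Y141.15
G01 X12.35 Y111.83
M5
G0 X0.00 Y0.00

viewBox `0 0 278.13 274.12` with mm width/height → 1 unit = 1 mm. Flip: y_m = 274.12 − y_svg.

**Shape 1** — `<path>` quadratic bezier, stroke `#ff0000` → cut (S951, F1189). Control points (SVG): P0=(230.74,259.22), P1=(209.10,222.12), P2=(250.92,205.80); sampled at t=k/3. Machine vertices: (230.74,14.90) → (223.36,37.32) → (230.09,55.13) → (250.92,68.32). Open path.

**Shape 2** — `<path>` quadratic bezier, stroke `#ff0000` → cut (S951, F1189). Control points (SVG): P0=(216.92,70.71), P1=(215.39,126.87), P2=(164.49,141.83); sampled at t=k/3. Machine vertices: (216.92,203.41) → (210.41,170.55) → (192.94,146.84) → (164.49,132.29). Open path.

**Shape 3** — `<path>` quadratic bezier, stroke `#ff0000` → cut (S951, F1189). Control points (SVG): P0=(227.31,217.47), P1=(203.89,209.78), P2=(245.42,145.06); sampled at t=k/3. Machine vertices: (227.31,56.65) → (218.91,68.11) → (224.95,92.25) → (245.42,129.06). Open path.

**Shape 4** — `<path>` quadratic bezier, stroke `#ff0000` → cut (S951, F1189). Control points (SVG): P0=(131.29,148.32), P1=(100.02,59.74), P2=(63.08,33.58); sampled at t=k/3. Machine vertices: (131.29,125.80) → (109.81,177.92) → (87.08,216.16) → (63.08,240.54). Open path.

**Shape 5** — `<path>` closed polygon, stroke `#ff0000` → cut (S951, F1189). Machine vertices: (153.97,8.20) → (107.55,176.77) → (233.14,247.99) → (153.97,8.20). Closed: final G1 returns to the first vertex.

**Shape 6** — `<polyline>` open polyline, stroke `#ff0000` → cut (S951, F1189). Machine vertices: (23.99,25.92) → (198.39,148.33) → (11.79,267.30) → (147.37,210.34) → (77.67,34.19) → (245.92,30.90). Open path.

**Shape 7** — `<path>` regular polygon, stroke `#ff0000` → cut (S951, F1189). Machine vertices: (241.43,217.93) → (245.42,222.45) → (251.33,221.26) → (253.25,215.55) → (249.26,211.03) → (243.35,212.22) → (241.43,217.93). Closed: final G1 returns to the first vertex.

**Shape 8** — `<path>` cubic bezier, stroke `#ff0000` → cut (S951, F1189). Control points (SVG): P0=(132.91,73.89), P1=(119.76,89.85), P2=(19.54,139.90), P3=(12.35,162.29); sampled at t=k/3. Machine vertices: (132.91,200.23) → (97.41,175.19) → (43.88,141.15) → (12.35,111.83). Open path.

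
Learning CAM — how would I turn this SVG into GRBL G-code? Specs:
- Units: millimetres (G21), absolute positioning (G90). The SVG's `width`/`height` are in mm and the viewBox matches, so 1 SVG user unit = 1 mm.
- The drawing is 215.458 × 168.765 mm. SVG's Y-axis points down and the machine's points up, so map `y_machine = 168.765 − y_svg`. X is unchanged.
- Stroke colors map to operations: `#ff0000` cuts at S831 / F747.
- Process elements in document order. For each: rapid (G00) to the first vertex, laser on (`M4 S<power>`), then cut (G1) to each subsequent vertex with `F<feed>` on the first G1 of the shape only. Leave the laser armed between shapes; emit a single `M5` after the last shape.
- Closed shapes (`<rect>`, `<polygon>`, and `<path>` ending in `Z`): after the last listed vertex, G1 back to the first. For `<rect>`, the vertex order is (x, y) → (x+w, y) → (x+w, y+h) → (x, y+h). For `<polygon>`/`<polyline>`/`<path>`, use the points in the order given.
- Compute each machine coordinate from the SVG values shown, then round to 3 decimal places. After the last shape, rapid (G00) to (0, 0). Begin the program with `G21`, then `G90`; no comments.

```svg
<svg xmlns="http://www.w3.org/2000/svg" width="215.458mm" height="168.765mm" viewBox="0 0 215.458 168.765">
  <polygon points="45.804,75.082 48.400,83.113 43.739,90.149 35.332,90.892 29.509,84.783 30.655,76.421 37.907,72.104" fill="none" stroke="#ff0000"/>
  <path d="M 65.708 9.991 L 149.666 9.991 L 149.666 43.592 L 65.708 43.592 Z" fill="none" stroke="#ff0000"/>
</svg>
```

G21
G90
G00 X45.804 Y93.683
M4 S831
G1 X48.400 Y85.652 F747
G1 X43.739 Y78.616
G1 X35.332 Y77.873
G1 X29.509 Y83.982
G1 X30.655 Y92.344
G1 X37.907 Y96.661
G1 X45.804 Y93.683
G00 X65.708 Y158.774
M4 S831
G1 X149.666 Y158.774 F747
G1 X149.666 Y125.173
G1 X65.708 Y125.173
G1 X65.708 Y158.774
M5
G00 X0.000 Y0.000

viewBox `0 0 215.458 168.765` with mm width/height → 1 unit = 1 mm. Flip: y_m = 168.765 − y_svg.

**Shape 1** — `<polygon>` regular polygon, stroke `#ff0000` → cut (S831, F747). Machine vertices: (45.804,93.683) → (48.400,85.652) → (43.739,78.616) → (35.332,77.873) → (29.509,83.982) → (30.655,92.344) → (37.907,96.661) → (45.804,93.683). Closed: final G1 returns to the first vertex.

**Shape 2** — `<path>` rectangle, stroke `#ff0000` → cut (S831, F747). Machine vertices: (65.708,158.774) → (149.666,158.774) → (149.666,125.173) → (65.708,125.173) → (65.708,158.774). Closed: final G1 returns to the first vertex.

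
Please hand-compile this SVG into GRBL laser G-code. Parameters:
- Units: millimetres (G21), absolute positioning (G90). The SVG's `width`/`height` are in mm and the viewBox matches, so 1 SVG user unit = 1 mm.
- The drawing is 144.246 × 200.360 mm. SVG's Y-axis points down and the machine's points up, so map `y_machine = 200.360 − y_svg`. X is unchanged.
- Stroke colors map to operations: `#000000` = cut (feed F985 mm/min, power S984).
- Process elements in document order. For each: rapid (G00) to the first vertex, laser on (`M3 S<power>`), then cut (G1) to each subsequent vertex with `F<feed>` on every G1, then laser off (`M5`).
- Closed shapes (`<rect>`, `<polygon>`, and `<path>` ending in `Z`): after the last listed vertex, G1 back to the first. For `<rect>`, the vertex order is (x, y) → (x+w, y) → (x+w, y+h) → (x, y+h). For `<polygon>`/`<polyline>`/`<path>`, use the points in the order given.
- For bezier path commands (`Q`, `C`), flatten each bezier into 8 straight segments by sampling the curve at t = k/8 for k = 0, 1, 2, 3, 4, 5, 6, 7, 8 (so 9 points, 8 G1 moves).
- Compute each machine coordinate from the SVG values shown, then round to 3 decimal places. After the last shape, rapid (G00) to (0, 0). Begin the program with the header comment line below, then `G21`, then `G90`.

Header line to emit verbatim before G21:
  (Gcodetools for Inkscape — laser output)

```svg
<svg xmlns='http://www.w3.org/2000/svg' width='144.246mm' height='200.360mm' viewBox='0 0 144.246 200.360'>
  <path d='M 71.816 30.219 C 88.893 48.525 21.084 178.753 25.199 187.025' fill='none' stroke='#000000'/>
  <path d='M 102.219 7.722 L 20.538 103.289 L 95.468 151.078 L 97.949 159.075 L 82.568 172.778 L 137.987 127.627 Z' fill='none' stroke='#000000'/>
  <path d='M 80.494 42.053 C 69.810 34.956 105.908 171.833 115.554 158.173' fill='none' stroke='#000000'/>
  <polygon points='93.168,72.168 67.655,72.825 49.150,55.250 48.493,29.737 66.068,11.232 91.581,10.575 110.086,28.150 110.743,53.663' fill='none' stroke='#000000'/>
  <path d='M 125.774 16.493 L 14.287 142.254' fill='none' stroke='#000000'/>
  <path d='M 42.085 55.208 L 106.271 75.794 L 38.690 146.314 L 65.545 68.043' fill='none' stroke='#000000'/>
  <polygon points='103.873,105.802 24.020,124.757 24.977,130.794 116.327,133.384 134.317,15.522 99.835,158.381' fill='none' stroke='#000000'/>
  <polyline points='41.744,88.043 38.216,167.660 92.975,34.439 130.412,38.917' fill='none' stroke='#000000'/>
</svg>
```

viewBox `0 0 144.246 200.360` with mm width/height → 1 unit = 1 mm. Flip: y_m = 200.360 − y_svg.

**Shape 1** — `<path>` cubic bezier, stroke `#000000` → cut (S984, F985). Control points (SVG): P0=(71.816,30.219), P1=(88.893,48.525), P2=(21.084,178.753), P3=(25.199,187.025); sampled at t=k/8. Machine vertices: (71.816,170.141) → (74.547,158.487) → (71.158,139.080) → (63.486,114.663) → (53.368,87.975) → (42.643,61.758) → (33.148,38.751) → (26.721,21.697) → (25.199,13.335). Open path.

**Shape 2** — `<path>` closed polygon, stroke `#000000` → cut (S984, F985). Machine vertices: (102.219,192.638) → (20.538,97.071) → (95.468,49.282) → (97.949,41.285) → (82.568,27.582) → (137.987,72.733) → (102.219,192.638). Closed: final G1 returns to the first vertex.

**Shape 3** — `<path>` cubic bezier, stroke `#000000` → cut (S984, F985). Control points (SVG): P0=(80.494,42.053), P1=(69.810,34.956), P2=(105.908,171.833), P3=(115.554,158.173); sampled at t=k/8. Machine vertices: (80.494,158.307) → (78.537,154.795) → (80.108,141.236) → (84.349,121.083) → (90.400,97.786) → (97.405,74.796) → (104.504,55.566) → (110.840,43.546) → (115.554,42.187). Open path.

**Shape 4** — `<polygon>` regular polygon, stroke `#000000` → cut (S984, F985). Machine vertices: (93.168,128.192) → (67.655,127.535) → (49.150,145.110) → (48.493,170.623) → (66.068,189.128) → (91.581,189.785) → (110.086,172.210) → (110.743,146.697) → (93.168,128.192). Closed: final G1 returns to the first vertex.

**Shape 5** — `<path>` line segment, stroke `#000000` → cut (S984, F985). Machine vertices: (125.774,183.867) → (14.287,58.106). Open path.

**Shape 6** — `<path>` open polyline, stroke `#000000` → cut (S984, F985). Machine vertices: (42.085,145.152) → (106.271,124.566) → (38.690,54.046) → (65.545,132.317). Open path.

**Shape 7** — `<polygon>` closed polygon, stroke `#000000` → cut (S984, F985). Machine vertices: (103.873,94.558) → (24.020,75.603) → (24.977,69.566) → (116.327,66.976) → (134.317,184.838) → (99.835,41.979) → (103.873,94.558). Closed: final G1 returns to the first vertex.

**Shape 8** — `<polyline>` open polyline, stroke `#000000` → cut (S984, F985). Machine vertices: (41.744,112.317) → (38.216,32.700) → (92.975,165.921) → (130.412,161.443). Open path.

(Gcodetools for Inkscape — laser output)
G21
G90
G00 X71.816 Y170.141
M3 S984
G1 X74.547 Y158.487 F985
G1 X71.158 Y139.080 F985
G1 X63.486 Y114.663 F985
G1 X53.368 Y87.975 F985
G1 X42.643 Y61.758 F985
G1 X33.148 Y38.751 F985
G1 X26.721 Y21.697 F985
G1 X25.199 Y13.335 F985
M5
G00 X102.219 Y192.638
M3 S984
G1 X20.538 Y97.071 F985
G1 X95.468 Y49.282 F985
G1 X97.949 Y41.285 F985
G1 X82.568 Y27.582 F985
G1 X137.987 Y72.733 F985
G1 X102.219 Y192.638 F985
M5
G00 X80.494 Y158.307
M3 S984
G1 X78.537 Y154.795 F985
G1 X80.108 Y141.236 F985
G1 X84.349 Y121.083 F985
G1 X90.400 Y97.786 F985
G1 X97.405 Y74.796 F985
G1 X104.504 Y55.566 F985
G1 X110.840 Y43.546 F985
G1 X115.554 Y42.187 F985
M5
G00 X93.168 Y128.192
M3 S984
G1 X67.655 Y127.535 F985
G1 X49.150 Y145.110 F985
G1 X48.493 Y170.623 F985
G1 X66.068 Y189.128 F985
G1 X91.581 Y189.785 F985
G1 X110.086 Y172.210 F985
G1 X110.743 Y146.697 F985
G1 X93.168 Y128.192 F985
M5
G00 X125.774 Y183.867
M3 S984
G1 X14.287 Y58.106 F985
M5
G00 X42.085 Y145.152
M3 S984
G1 X106.271 Y124.566 F985
G1 X38.690 Y54.046 F985
G1 X65.545 Y132.317 F985
M5
G00 X103.873 Y94.558
M3 S984
G1 X24.020 Y75.603 F985
G1 X24.977 Y69.566 F985
G1 X116.327 Y66.976 F985
G1 X134.317 Y184.838 F985
G1 X99.835 Y41.979 F985
G1 X103.873 Y94.558 F985
M5
G00 X41.744 Y112.317
M3 S984
G1 X38.216 Y32.700 F985
G1 X92.975 Y165.921 F985
G1 X130.412 Y161.443 F985
M5
G00 X0.000 Y0.000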